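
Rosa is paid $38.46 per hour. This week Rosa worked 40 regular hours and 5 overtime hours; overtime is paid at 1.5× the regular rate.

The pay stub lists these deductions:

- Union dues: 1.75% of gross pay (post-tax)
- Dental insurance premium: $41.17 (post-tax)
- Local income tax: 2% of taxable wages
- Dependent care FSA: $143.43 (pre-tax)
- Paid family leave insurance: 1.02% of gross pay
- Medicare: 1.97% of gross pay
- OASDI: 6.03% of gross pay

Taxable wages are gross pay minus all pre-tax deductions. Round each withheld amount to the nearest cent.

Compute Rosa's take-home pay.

Regular pay: 40 × $38.46 = $1,538.40
Overtime pay: 5 × $38.46 × 1.5 = $288.45
Gross pay = $1,538.40 + $288.45 = $1,826.85
Dependent care FSA: $143.43
Taxable wages = $1,826.85 − $143.43 = $1,683.42
Local income tax: $1,683.42 × 0.02 = $33.67
Paid family leave insurance: $1,826.85 × 0.0102 = $18.63
Medicare: $1,826.85 × 0.0197 = $35.99
OASDI: $1,826.85 × 0.0603 = $110.16
Dental insurance premium: $41.17
Union dues: $1,826.85 × 0.0175 = $31.97
Total deductions = $143.43 + $33.67 + $18.63 + $35.99 + $110.16 + $41.17 + $31.97 = $415.02
Net pay = $1,826.85 − $415.02 = $1,411.83

$1,411.83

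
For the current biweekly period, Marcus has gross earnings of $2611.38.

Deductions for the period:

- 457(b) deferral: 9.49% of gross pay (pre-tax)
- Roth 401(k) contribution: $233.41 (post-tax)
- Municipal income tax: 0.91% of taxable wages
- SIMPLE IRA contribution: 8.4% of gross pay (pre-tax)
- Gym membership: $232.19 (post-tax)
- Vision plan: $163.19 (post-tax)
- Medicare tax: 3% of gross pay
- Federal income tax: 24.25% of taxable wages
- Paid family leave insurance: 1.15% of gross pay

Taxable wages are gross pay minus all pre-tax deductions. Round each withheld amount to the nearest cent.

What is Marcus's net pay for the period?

$867.56

SIMPLE IRA contribution: $2611.38 × 0.084 = $219.36
457(b) deferral: $2611.38 × 0.0949 = $247.82
Pre-tax total = $219.36 + $247.82 = $467.18
Taxable wages = $2611.38 − $467.18 = $2144.20
Federal income tax: $2144.20 × 0.2425 = $519.97
Municipal income tax: $2144.20 × 0.0091 = $19.51
Paid family leave insurance: $2611.38 × 0.0115 = $30.03
Medicare tax: $2611.38 × 0.03 = $78.34
Gym membership: $232.19
Roth 401(k) contribution: $233.41
Vision plan: $163.19
Total deductions = $219.36 + $247.82 + $519.97 + $19.51 + $30.03 + $78.34 + $232.19 + $233.41 + $163.19 = $1743.82
Net pay = $2611.38 − $1743.82 = $867.56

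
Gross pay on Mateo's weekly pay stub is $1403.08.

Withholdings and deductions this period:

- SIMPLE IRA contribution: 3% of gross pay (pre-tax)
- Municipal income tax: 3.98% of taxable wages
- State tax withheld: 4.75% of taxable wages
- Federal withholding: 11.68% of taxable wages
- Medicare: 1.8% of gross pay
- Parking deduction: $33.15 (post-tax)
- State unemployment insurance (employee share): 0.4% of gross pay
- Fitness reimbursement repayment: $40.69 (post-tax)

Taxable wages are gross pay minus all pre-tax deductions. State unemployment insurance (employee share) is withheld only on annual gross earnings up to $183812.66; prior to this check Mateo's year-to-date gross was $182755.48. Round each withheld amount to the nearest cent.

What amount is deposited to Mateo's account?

SIMPLE IRA contribution: $1403.08 × 0.03 = $42.09
Taxable wages = $1403.08 − $42.09 = $1360.99
Federal withholding: $1360.99 × 0.1168 = $158.96
Municipal income tax: $1360.99 × 0.0398 = $54.17
State tax withheld: $1360.99 × 0.0475 = $64.65
State unemployment insurance (employee share): only $183812.66 − $182755.48 = $1057.18 of this check is subject → $1057.18 × 0.004 = $4.23
Medicare: $1403.08 × 0.018 = $25.26
Fitness reimbursement repayment: $40.69
Parking deduction: $33.15
Total deductions = $42.09 + $158.96 + $54.17 + $64.65 + $4.23 + $25.26 + $40.69 + $33.15 = $423.20
Net pay = $1403.08 − $423.20 = $979.88

$979.88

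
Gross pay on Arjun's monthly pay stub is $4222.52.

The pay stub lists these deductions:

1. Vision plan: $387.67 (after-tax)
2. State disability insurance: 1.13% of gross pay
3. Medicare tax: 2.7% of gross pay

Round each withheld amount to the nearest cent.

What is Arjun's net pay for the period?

$3673.13

Medicare tax: $4222.52 × 0.027 = $114.01
State disability insurance: $4222.52 × 0.0113 = $47.71
Vision plan: $387.67
Total deductions = $114.01 + $47.71 + $387.67 = $549.39
Net pay = $4222.52 − $549.39 = $3673.13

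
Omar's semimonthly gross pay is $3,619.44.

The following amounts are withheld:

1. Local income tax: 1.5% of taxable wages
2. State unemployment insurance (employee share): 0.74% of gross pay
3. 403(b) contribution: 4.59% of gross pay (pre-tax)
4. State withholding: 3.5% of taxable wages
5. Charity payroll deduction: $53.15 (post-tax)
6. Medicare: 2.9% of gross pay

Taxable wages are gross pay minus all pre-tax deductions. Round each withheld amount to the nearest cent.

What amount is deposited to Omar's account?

$3,095.75

403(b) contribution: $3,619.44 × 0.0459 = $166.13
Taxable wages = $3,619.44 − $166.13 = $3,453.31
Local income tax: $3,453.31 × 0.015 = $51.80
State withholding: $3,453.31 × 0.035 = $120.87
State unemployment insurance (employee share): $3,619.44 × 0.0074 = $26.78
Medicare: $3,619.44 × 0.029 = $104.96
Charity payroll deduction: $53.15
Total deductions = $166.13 + $51.80 + $120.87 + $26.78 + $104.96 + $53.15 = $523.69
Net pay = $3,619.44 − $523.69 = $3,095.75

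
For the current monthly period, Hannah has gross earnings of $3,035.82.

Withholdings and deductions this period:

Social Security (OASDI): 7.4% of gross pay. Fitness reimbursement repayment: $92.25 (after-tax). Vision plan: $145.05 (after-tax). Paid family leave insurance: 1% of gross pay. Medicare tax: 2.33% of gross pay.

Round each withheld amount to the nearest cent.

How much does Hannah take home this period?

$2,472.78

Social Security (OASDI): $3,035.82 × 0.074 = $224.65
Medicare tax: $3,035.82 × 0.0233 = $70.73
Paid family leave insurance: $3,035.82 × 0.01 = $30.36
Vision plan: $145.05
Fitness reimbursement repayment: $92.25
Total deductions = $224.65 + $70.73 + $30.36 + $145.05 + $92.25 = $563.04
Net pay = $3,035.82 − $563.04 = $2,472.78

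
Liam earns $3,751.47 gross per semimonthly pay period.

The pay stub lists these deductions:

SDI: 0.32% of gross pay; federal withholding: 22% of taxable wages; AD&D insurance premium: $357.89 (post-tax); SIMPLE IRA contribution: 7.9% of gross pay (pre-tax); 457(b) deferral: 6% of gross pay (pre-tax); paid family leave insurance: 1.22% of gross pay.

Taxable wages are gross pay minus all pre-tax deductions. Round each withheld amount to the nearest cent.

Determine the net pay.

$2,103.75

457(b) deferral: $3,751.47 × 0.06 = $225.09
SIMPLE IRA contribution: $3,751.47 × 0.079 = $296.37
Pre-tax total = $225.09 + $296.37 = $521.46
Taxable wages = $3,751.47 − $521.46 = $3,230.01
Federal withholding: $3,230.01 × 0.22 = $710.60
SDI: $3,751.47 × 0.0032 = $12.00
Paid family leave insurance: $3,751.47 × 0.0122 = $45.77
AD&D insurance premium: $357.89
Total deductions = $225.09 + $296.37 + $710.60 + $12.00 + $45.77 + $357.89 = $1,647.72
Net pay = $3,751.47 − $1,647.72 = $2,103.75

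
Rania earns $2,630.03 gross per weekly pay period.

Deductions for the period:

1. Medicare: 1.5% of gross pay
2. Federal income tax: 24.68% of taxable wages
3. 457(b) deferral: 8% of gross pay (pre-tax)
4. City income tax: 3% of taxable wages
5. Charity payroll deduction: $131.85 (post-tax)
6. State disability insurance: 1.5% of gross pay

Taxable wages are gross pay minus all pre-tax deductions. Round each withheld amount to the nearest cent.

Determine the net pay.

457(b) deferral: $2,630.03 × 0.08 = $210.40
Taxable wages = $2,630.03 − $210.40 = $2,419.63
City income tax: $2,419.63 × 0.03 = $72.59
Federal income tax: $2,419.63 × 0.2468 = $597.16
Medicare: $2,630.03 × 0.015 = $39.45
State disability insurance: $2,630.03 × 0.015 = $39.45
Charity payroll deduction: $131.85
Total deductions = $210.40 + $72.59 + $597.16 + $39.45 + $39.45 + $131.85 = $1,090.90
Net pay = $2,630.03 − $1,090.90 = $1,539.13

$1,539.13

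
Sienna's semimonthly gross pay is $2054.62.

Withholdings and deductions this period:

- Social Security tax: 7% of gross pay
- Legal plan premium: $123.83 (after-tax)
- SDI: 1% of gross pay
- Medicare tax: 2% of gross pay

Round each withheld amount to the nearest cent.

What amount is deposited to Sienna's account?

SDI: $2054.62 × 0.01 = $20.55
Medicare tax: $2054.62 × 0.02 = $41.09
Social Security tax: $2054.62 × 0.07 = $143.82
Legal plan premium: $123.83
Total deductions = $20.55 + $41.09 + $143.82 + $123.83 = $329.29
Net pay = $2054.62 − $329.29 = $1725.33

$1725.33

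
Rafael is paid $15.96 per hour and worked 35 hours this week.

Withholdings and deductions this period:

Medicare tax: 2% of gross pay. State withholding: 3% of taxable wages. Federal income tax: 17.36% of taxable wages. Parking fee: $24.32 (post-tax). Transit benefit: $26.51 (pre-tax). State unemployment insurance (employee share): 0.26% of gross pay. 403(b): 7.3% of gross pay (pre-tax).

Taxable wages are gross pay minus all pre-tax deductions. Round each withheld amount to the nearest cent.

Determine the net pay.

$354.34

Gross pay: 35 × $15.96 = $558.60
Transit benefit: $26.51
403(b): $558.60 × 0.073 = $40.78
Pre-tax total = $26.51 + $40.78 = $67.29
Taxable wages = $558.60 − $67.29 = $491.31
Federal income tax: $491.31 × 0.1736 = $85.29
State withholding: $491.31 × 0.03 = $14.74
Medicare tax: $558.60 × 0.02 = $11.17
State unemployment insurance (employee share): $558.60 × 0.0026 = $1.45
Parking fee: $24.32
Total deductions = $26.51 + $40.78 + $85.29 + $14.74 + $11.17 + $1.45 + $24.32 = $204.26
Net pay = $558.60 − $204.26 = $354.34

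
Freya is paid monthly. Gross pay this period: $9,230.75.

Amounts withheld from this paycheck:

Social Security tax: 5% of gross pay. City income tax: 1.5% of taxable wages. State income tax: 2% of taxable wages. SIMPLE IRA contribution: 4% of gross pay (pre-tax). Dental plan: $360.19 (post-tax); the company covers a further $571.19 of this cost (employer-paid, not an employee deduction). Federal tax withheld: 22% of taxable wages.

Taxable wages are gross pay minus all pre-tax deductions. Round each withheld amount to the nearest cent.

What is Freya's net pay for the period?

$5,780.11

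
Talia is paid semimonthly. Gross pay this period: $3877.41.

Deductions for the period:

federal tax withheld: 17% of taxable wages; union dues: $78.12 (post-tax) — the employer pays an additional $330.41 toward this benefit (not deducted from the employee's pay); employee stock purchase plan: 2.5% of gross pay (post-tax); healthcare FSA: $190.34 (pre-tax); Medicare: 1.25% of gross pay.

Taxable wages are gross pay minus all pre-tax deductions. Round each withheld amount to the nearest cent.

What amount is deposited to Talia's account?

Healthcare FSA: $190.34
Taxable wages = $3877.41 − $190.34 = $3687.07
Federal tax withheld: $3687.07 × 0.17 = $626.80
Medicare: $3877.41 × 0.0125 = $48.47
Union dues: $78.12
Employee stock purchase plan: $3877.41 × 0.025 = $96.94
(Employer's $330.41 toward union dues is not withheld from the employee.)
Total deductions = $190.34 + $626.80 + $48.47 + $78.12 + $96.94 = $1040.67
Net pay = $3877.41 − $1040.67 = $2836.74

$2836.74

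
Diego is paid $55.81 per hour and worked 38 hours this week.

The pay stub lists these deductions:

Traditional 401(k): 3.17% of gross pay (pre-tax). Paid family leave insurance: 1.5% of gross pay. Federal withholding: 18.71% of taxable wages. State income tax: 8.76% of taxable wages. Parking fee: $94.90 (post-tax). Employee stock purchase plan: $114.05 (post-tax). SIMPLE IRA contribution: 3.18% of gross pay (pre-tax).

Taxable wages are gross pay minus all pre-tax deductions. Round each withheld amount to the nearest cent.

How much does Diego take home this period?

$1199.77

Gross pay: 38 × $55.81 = $2120.78
Traditional 401(k): $2120.78 × 0.0317 = $67.23
SIMPLE IRA contribution: $2120.78 × 0.0318 = $67.44
Pre-tax total = $67.23 + $67.44 = $134.67
Taxable wages = $2120.78 − $134.67 = $1986.11
Federal withholding: $1986.11 × 0.1871 = $371.60
State income tax: $1986.11 × 0.0876 = $173.98
Paid family leave insurance: $2120.78 × 0.015 = $31.81
Parking fee: $94.90
Employee stock purchase plan: $114.05
Total deductions = $67.23 + $67.44 + $371.60 + $173.98 + $31.81 + $94.90 + $114.05 = $921.01
Net pay = $2120.78 − $921.01 = $1199.77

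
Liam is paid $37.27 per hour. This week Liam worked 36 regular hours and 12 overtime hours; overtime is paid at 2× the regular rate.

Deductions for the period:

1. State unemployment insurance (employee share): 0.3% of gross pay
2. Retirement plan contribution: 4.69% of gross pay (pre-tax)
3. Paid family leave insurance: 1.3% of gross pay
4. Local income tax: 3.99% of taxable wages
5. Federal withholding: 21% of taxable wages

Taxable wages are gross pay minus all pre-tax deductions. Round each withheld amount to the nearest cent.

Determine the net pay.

$1,562.92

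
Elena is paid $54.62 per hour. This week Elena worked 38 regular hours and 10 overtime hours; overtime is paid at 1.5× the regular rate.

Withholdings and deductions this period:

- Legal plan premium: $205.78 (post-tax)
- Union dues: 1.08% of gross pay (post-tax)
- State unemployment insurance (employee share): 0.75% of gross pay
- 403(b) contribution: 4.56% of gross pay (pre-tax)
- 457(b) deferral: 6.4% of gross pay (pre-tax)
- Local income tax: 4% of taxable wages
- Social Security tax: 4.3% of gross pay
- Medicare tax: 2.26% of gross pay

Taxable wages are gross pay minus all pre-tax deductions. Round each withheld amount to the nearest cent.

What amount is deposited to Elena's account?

Regular pay: 38 × $54.62 = $2,075.56
Overtime pay: 10 × $54.62 × 1.5 = $819.30
Gross pay = $2,075.56 + $819.30 = $2,894.86
403(b) contribution: $2,894.86 × 0.0456 = $132.01
457(b) deferral: $2,894.86 × 0.064 = $185.27
Pre-tax total = $132.01 + $185.27 = $317.28
Taxable wages = $2,894.86 − $317.28 = $2,577.58
Local income tax: $2,577.58 × 0.04 = $103.10
Social Security tax: $2,894.86 × 0.043 = $124.48
State unemployment insurance (employee share): $2,894.86 × 0.0075 = $21.71
Medicare tax: $2,894.86 × 0.0226 = $65.42
Legal plan premium: $205.78
Union dues: $2,894.86 × 0.0108 = $31.26
Total deductions = $132.01 + $185.27 + $103.10 + $124.48 + $21.71 + $65.42 + $205.78 + $31.26 = $869.03
Net pay = $2,894.86 − $869.03 = $2,025.83

$2,025.83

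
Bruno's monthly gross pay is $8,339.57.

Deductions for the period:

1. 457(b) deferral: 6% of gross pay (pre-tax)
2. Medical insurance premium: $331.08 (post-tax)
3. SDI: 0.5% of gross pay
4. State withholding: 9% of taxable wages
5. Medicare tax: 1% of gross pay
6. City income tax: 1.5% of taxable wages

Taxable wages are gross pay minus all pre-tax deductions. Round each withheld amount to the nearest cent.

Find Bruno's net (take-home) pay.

$6,559.90

457(b) deferral: $8,339.57 × 0.06 = $500.37
Taxable wages = $8,339.57 − $500.37 = $7,839.20
City income tax: $7,839.20 × 0.015 = $117.59
State withholding: $7,839.20 × 0.09 = $705.53
SDI: $8,339.57 × 0.005 = $41.70
Medicare tax: $8,339.57 × 0.01 = $83.40
Medical insurance premium: $331.08
Total deductions = $500.37 + $117.59 + $705.53 + $41.70 + $83.40 + $331.08 = $1,779.67
Net pay = $8,339.57 − $1,779.67 = $6,559.90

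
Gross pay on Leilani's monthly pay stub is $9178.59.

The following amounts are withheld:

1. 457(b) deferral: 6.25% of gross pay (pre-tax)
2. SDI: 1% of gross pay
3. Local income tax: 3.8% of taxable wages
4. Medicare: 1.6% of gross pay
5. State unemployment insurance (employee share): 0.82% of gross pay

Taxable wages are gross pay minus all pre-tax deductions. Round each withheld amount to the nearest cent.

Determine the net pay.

$7964.03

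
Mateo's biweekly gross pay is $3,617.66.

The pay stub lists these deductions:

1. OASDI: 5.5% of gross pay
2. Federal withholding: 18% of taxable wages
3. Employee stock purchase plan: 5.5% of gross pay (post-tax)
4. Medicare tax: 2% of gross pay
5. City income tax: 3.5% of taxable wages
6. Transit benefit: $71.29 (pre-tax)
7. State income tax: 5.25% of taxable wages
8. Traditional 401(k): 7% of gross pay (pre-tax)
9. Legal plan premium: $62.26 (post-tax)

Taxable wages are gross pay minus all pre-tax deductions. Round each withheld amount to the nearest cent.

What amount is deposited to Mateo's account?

Traditional 401(k): $3,617.66 × 0.07 = $253.24
Transit benefit: $71.29
Pre-tax total = $253.24 + $71.29 = $324.53
Taxable wages = $3,617.66 − $324.53 = $3,293.13
Federal withholding: $3,293.13 × 0.18 = $592.76
State income tax: $3,293.13 × 0.0525 = $172.89
City income tax: $3,293.13 × 0.035 = $115.26
OASDI: $3,617.66 × 0.055 = $198.97
Medicare tax: $3,617.66 × 0.02 = $72.35
Employee stock purchase plan: $3,617.66 × 0.055 = $198.97
Legal plan premium: $62.26
Total deductions = $253.24 + $71.29 + $592.76 + $172.89 + $115.26 + $198.97 + $72.35 + $198.97 + $62.26 = $1,737.99
Net pay = $3,617.66 − $1,737.99 = $1,879.67

$1,879.67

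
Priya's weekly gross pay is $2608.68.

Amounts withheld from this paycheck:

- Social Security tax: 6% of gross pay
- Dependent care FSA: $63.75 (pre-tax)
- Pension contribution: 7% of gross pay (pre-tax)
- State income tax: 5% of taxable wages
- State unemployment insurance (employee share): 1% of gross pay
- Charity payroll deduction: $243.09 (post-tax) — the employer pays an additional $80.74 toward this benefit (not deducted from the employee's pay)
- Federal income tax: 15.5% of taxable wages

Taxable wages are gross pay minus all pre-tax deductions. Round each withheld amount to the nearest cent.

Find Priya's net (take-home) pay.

$1452.34

Dependent care FSA: $63.75
Pension contribution: $2608.68 × 0.07 = $182.61
Pre-tax total = $63.75 + $182.61 = $246.36
Taxable wages = $2608.68 − $246.36 = $2362.32
Federal income tax: $2362.32 × 0.155 = $366.16
State income tax: $2362.32 × 0.05 = $118.12
Social Security tax: $2608.68 × 0.06 = $156.52
State unemployment insurance (employee share): $2608.68 × 0.01 = $26.09
Charity payroll deduction: $243.09
(Employer's $80.74 toward charity payroll deduction is not withheld from the employee.)
Total deductions = $63.75 + $182.61 + $366.16 + $118.12 + $156.52 + $26.09 + $243.09 = $1156.34
Net pay = $2608.68 − $1156.34 = $1452.34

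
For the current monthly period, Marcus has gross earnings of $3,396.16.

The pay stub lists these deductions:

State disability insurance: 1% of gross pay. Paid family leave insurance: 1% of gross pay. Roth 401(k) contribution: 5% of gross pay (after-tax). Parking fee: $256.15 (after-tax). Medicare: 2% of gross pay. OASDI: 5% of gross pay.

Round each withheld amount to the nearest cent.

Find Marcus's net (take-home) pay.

State disability insurance: $3,396.16 × 0.01 = $33.96
Medicare: $3,396.16 × 0.02 = $67.92
Paid family leave insurance: $3,396.16 × 0.01 = $33.96
OASDI: $3,396.16 × 0.05 = $169.81
Roth 401(k) contribution: $3,396.16 × 0.05 = $169.81
Parking fee: $256.15
Total deductions = $33.96 + $67.92 + $33.96 + $169.81 + $169.81 + $256.15 = $731.61
Net pay = $3,396.16 − $731.61 = $2,664.55

$2,664.55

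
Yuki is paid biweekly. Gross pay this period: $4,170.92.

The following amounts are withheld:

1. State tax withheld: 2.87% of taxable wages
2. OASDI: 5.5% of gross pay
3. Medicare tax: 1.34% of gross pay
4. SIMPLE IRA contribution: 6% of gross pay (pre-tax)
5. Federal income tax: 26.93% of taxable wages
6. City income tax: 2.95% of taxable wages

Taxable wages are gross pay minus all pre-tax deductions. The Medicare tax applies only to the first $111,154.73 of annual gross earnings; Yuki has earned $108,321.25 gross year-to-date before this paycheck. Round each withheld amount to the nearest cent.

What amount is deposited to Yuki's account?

$2,369.28

SIMPLE IRA contribution: $4,170.92 × 0.06 = $250.26
Taxable wages = $4,170.92 − $250.26 = $3,920.66
Federal income tax: $3,920.66 × 0.2693 = $1,055.83
City income tax: $3,920.66 × 0.0295 = $115.66
State tax withheld: $3,920.66 × 0.0287 = $112.52
Medicare tax: only $111,154.73 − $108,321.25 = $2,833.48 of this check is subject → $2,833.48 × 0.0134 = $37.97
OASDI: $4,170.92 × 0.055 = $229.40
Total deductions = $250.26 + $1,055.83 + $115.66 + $112.52 + $37.97 + $229.40 = $1,801.64
Net pay = $4,170.92 − $1,801.64 = $2,369.28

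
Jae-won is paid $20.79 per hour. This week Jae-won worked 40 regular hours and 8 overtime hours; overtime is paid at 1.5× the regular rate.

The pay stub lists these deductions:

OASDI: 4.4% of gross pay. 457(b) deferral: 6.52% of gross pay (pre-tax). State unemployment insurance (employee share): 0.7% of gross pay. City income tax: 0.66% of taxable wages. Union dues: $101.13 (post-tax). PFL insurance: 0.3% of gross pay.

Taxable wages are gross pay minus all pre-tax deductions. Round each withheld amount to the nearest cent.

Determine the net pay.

$844.41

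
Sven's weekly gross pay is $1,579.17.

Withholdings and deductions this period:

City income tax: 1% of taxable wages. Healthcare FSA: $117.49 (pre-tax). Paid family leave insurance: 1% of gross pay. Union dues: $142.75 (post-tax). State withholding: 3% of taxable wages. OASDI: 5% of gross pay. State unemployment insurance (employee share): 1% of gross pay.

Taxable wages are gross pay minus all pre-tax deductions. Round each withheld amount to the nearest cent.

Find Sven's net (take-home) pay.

Healthcare FSA: $117.49
Taxable wages = $1,579.17 − $117.49 = $1,461.68
City income tax: $1,461.68 × 0.01 = $14.62
State withholding: $1,461.68 × 0.03 = $43.85
State unemployment insurance (employee share): $1,579.17 × 0.01 = $15.79
OASDI: $1,579.17 × 0.05 = $78.96
Paid family leave insurance: $1,579.17 × 0.01 = $15.79
Union dues: $142.75
Total deductions = $117.49 + $14.62 + $43.85 + $15.79 + $78.96 + $15.79 + $142.75 = $429.25
Net pay = $1,579.17 − $429.25 = $1,149.92

$1,149.92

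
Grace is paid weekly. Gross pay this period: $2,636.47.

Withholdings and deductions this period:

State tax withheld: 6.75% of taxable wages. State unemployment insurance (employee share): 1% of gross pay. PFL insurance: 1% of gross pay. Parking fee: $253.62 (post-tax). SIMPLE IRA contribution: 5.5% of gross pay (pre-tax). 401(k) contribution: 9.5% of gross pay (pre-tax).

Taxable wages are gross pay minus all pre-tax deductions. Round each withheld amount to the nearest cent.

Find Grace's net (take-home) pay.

$1,783.39

SIMPLE IRA contribution: $2,636.47 × 0.055 = $145.01
401(k) contribution: $2,636.47 × 0.095 = $250.46
Pre-tax total = $145.01 + $250.46 = $395.47
Taxable wages = $2,636.47 − $395.47 = $2,241.00
State tax withheld: $2,241.00 × 0.0675 = $151.27
PFL insurance: $2,636.47 × 0.01 = $26.36
State unemployment insurance (employee share): $2,636.47 × 0.01 = $26.36
Parking fee: $253.62
Total deductions = $145.01 + $250.46 + $151.27 + $26.36 + $26.36 + $253.62 = $853.08
Net pay = $2,636.47 − $853.08 = $1,783.39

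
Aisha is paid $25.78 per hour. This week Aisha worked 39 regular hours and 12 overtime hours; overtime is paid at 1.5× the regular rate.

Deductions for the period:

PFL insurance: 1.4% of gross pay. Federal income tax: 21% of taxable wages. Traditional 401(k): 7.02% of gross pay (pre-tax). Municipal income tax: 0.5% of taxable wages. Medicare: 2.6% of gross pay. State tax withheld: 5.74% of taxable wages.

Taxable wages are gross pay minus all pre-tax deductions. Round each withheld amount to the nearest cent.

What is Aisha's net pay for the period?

Regular pay: 39 × $25.78 = $1,005.42
Overtime pay: 12 × $25.78 × 1.5 = $464.04
Gross pay = $1,005.42 + $464.04 = $1,469.46
Traditional 401(k): $1,469.46 × 0.0702 = $103.16
Taxable wages = $1,469.46 − $103.16 = $1,366.30
Municipal income tax: $1,366.30 × 0.005 = $6.83
Federal income tax: $1,366.30 × 0.21 = $286.92
State tax withheld: $1,366.30 × 0.0574 = $78.43
PFL insurance: $1,469.46 × 0.014 = $20.57
Medicare: $1,469.46 × 0.026 = $38.21
Total deductions = $103.16 + $6.83 + $286.92 + $78.43 + $20.57 + $38.21 = $534.12
Net pay = $1,469.46 − $534.12 = $935.34

$935.34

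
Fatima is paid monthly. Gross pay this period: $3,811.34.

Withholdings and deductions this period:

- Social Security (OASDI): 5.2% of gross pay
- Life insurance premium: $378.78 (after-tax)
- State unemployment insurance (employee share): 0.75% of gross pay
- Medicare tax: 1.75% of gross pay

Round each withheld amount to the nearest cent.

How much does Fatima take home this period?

Medicare tax: $3,811.34 × 0.0175 = $66.70
State unemployment insurance (employee share): $3,811.34 × 0.0075 = $28.59
Social Security (OASDI): $3,811.34 × 0.052 = $198.19
Life insurance premium: $378.78
Total deductions = $66.70 + $28.59 + $198.19 + $378.78 = $672.26
Net pay = $3,811.34 − $672.26 = $3,139.08

$3,139.08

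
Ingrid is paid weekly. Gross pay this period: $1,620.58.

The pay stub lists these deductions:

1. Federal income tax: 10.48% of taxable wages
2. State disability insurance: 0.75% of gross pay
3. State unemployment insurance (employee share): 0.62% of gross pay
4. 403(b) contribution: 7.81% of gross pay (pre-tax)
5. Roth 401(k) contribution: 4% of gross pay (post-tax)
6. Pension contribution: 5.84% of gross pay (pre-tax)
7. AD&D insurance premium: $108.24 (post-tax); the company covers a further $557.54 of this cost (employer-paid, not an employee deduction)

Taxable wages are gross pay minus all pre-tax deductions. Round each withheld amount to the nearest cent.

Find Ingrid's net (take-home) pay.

403(b) contribution: $1,620.58 × 0.0781 = $126.57
Pension contribution: $1,620.58 × 0.0584 = $94.64
Pre-tax total = $126.57 + $94.64 = $221.21
Taxable wages = $1,620.58 − $221.21 = $1,399.37
Federal income tax: $1,399.37 × 0.1048 = $146.65
State unemployment insurance (employee share): $1,620.58 × 0.0062 = $10.05
State disability insurance: $1,620.58 × 0.0075 = $12.15
AD&D insurance premium: $108.24
Roth 401(k) contribution: $1,620.58 × 0.04 = $64.82
(Employer's $557.54 toward AD&D insurance premium is not withheld from the employee.)
Total deductions = $126.57 + $94.64 + $146.65 + $10.05 + $12.15 + $108.24 + $64.82 = $563.12
Net pay = $1,620.58 − $563.12 = $1,057.46

$1,057.46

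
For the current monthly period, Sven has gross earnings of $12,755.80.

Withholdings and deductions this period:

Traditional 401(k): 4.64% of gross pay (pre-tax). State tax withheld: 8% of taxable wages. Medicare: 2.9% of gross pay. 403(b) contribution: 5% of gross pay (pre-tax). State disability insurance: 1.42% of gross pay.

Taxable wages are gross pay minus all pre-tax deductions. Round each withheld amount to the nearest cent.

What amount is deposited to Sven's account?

Traditional 401(k): $12,755.80 × 0.0464 = $591.87
403(b) contribution: $12,755.80 × 0.05 = $637.79
Pre-tax total = $591.87 + $637.79 = $1,229.66
Taxable wages = $12,755.80 − $1,229.66 = $11,526.14
State tax withheld: $11,526.14 × 0.08 = $922.09
State disability insurance: $12,755.80 × 0.0142 = $181.13
Medicare: $12,755.80 × 0.029 = $369.92
Total deductions = $591.87 + $637.79 + $922.09 + $181.13 + $369.92 = $2,702.80
Net pay = $12,755.80 − $2,702.80 = $10,053.00

$10,053.00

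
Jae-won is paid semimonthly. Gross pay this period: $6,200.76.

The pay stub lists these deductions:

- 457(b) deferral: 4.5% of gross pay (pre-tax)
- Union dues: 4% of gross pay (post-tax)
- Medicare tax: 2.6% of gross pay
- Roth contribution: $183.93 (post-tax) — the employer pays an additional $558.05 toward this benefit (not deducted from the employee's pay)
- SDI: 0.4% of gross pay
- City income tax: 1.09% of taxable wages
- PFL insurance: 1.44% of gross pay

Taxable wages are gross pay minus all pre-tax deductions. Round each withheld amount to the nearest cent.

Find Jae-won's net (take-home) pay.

$5,149.91

457(b) deferral: $6,200.76 × 0.045 = $279.03
Taxable wages = $6,200.76 − $279.03 = $5,921.73
City income tax: $5,921.73 × 0.0109 = $64.55
SDI: $6,200.76 × 0.004 = $24.80
PFL insurance: $6,200.76 × 0.0144 = $89.29
Medicare tax: $6,200.76 × 0.026 = $161.22
Union dues: $6,200.76 × 0.04 = $248.03
Roth contribution: $183.93
(Employer's $558.05 toward Roth contribution is not withheld from the employee.)
Total deductions = $279.03 + $64.55 + $24.80 + $89.29 + $161.22 + $248.03 + $183.93 = $1,050.85
Net pay = $6,200.76 − $1,050.85 = $5,149.91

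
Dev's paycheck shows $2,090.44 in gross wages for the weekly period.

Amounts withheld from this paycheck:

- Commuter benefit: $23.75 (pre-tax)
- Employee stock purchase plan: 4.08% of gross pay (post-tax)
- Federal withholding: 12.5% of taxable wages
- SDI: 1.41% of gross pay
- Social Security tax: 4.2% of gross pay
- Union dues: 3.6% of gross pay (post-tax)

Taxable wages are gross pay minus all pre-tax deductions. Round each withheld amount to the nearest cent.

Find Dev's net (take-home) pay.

$1,530.52

Commuter benefit: $23.75
Taxable wages = $2,090.44 − $23.75 = $2,066.69
Federal withholding: $2,066.69 × 0.125 = $258.34
SDI: $2,090.44 × 0.0141 = $29.48
Social Security tax: $2,090.44 × 0.042 = $87.80
Employee stock purchase plan: $2,090.44 × 0.0408 = $85.29
Union dues: $2,090.44 × 0.036 = $75.26
Total deductions = $23.75 + $258.34 + $29.48 + $87.80 + $85.29 + $75.26 = $559.92
Net pay = $2,090.44 − $559.92 = $1,530.52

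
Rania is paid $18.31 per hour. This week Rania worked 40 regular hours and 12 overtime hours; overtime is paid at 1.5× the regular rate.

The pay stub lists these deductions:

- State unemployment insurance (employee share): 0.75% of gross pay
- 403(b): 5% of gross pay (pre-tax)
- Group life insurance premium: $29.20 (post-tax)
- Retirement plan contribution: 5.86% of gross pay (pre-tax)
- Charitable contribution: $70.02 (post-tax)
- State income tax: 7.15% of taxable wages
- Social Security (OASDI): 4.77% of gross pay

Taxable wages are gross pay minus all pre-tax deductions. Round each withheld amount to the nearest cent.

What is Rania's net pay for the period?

$721.12

Regular pay: 40 × $18.31 = $732.40
Overtime pay: 12 × $18.31 × 1.5 = $329.58
Gross pay = $732.40 + $329.58 = $1,061.98
403(b): $1,061.98 × 0.05 = $53.10
Retirement plan contribution: $1,061.98 × 0.0586 = $62.23
Pre-tax total = $53.10 + $62.23 = $115.33
Taxable wages = $1,061.98 − $115.33 = $946.65
State income tax: $946.65 × 0.0715 = $67.69
Social Security (OASDI): $1,061.98 × 0.0477 = $50.66
State unemployment insurance (employee share): $1,061.98 × 0.0075 = $7.96
Charitable contribution: $70.02
Group life insurance premium: $29.20
Total deductions = $53.10 + $62.23 + $67.69 + $50.66 + $7.96 + $70.02 + $29.20 = $340.86
Net pay = $1,061.98 − $340.86 = $721.12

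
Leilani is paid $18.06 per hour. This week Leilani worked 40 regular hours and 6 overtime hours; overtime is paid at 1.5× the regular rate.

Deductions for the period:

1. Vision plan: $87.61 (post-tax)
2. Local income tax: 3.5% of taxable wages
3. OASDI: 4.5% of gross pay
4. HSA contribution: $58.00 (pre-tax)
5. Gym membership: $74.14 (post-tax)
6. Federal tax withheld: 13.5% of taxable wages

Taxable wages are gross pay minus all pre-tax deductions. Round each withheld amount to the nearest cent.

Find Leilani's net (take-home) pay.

Regular pay: 40 × $18.06 = $722.40
Overtime pay: 6 × $18.06 × 1.5 = $162.54
Gross pay = $722.40 + $162.54 = $884.94
HSA contribution: $58.00
Taxable wages = $884.94 − $58.00 = $826.94
Local income tax: $826.94 × 0.035 = $28.94
Federal tax withheld: $826.94 × 0.135 = $111.64
OASDI: $884.94 × 0.045 = $39.82
Gym membership: $74.14
Vision plan: $87.61
Total deductions = $58.00 + $28.94 + $111.64 + $39.82 + $74.14 + $87.61 = $400.15
Net pay = $884.94 − $400.15 = $484.79

$484.79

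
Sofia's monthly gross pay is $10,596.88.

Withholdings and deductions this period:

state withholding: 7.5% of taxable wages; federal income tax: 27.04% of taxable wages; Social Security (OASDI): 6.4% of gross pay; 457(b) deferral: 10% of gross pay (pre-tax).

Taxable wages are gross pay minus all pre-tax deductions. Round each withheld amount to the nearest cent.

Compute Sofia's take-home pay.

$5,564.84

457(b) deferral: $10,596.88 × 0.1 = $1,059.69
Taxable wages = $10,596.88 − $1,059.69 = $9,537.19
State withholding: $9,537.19 × 0.075 = $715.29
Federal income tax: $9,537.19 × 0.2704 = $2,578.86
Social Security (OASDI): $10,596.88 × 0.064 = $678.20
Total deductions = $1,059.69 + $715.29 + $2,578.86 + $678.20 = $5,032.04
Net pay = $10,596.88 − $5,032.04 = $5,564.84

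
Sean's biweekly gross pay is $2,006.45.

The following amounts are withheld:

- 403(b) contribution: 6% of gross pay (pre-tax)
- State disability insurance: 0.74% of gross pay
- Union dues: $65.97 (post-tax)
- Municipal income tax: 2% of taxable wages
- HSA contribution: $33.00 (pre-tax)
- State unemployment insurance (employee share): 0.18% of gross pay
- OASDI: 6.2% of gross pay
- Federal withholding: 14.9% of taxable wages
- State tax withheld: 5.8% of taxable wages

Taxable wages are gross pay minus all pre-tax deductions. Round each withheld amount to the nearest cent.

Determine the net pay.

$1,223.58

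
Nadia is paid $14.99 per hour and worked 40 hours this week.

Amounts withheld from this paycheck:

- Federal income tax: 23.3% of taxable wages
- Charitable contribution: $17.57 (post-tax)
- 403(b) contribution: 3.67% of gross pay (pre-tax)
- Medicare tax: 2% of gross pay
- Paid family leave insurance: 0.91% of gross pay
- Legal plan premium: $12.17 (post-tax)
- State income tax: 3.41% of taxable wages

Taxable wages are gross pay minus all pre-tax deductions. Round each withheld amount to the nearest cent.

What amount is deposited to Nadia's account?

$376.12

Gross pay: 40 × $14.99 = $599.60
403(b) contribution: $599.60 × 0.0367 = $22.01
Taxable wages = $599.60 − $22.01 = $577.59
State income tax: $577.59 × 0.0341 = $19.70
Federal income tax: $577.59 × 0.233 = $134.58
Paid family leave insurance: $599.60 × 0.0091 = $5.46
Medicare tax: $599.60 × 0.02 = $11.99
Charitable contribution: $17.57
Legal plan premium: $12.17
Total deductions = $22.01 + $19.70 + $134.58 + $5.46 + $11.99 + $17.57 + $12.17 = $223.48
Net pay = $599.60 − $223.48 = $376.12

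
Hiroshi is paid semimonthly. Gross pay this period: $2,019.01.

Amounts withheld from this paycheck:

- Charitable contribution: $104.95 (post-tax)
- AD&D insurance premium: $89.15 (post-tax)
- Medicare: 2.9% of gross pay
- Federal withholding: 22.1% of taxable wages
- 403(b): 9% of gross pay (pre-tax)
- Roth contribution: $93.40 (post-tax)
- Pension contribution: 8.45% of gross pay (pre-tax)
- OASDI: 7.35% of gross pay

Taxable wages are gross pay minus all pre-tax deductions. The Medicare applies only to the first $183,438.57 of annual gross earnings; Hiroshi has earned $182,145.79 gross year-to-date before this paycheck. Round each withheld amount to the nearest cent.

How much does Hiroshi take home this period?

$824.96

Pension contribution: $2,019.01 × 0.0845 = $170.61
403(b): $2,019.01 × 0.09 = $181.71
Pre-tax total = $170.61 + $181.71 = $352.32
Taxable wages = $2,019.01 − $352.32 = $1,666.69
Federal withholding: $1,666.69 × 0.221 = $368.34
Medicare: only $183,438.57 − $182,145.79 = $1,292.78 of this check is subject → $1,292.78 × 0.029 = $37.49
OASDI: $2,019.01 × 0.0735 = $148.40
Roth contribution: $93.40
AD&D insurance premium: $89.15
Charitable contribution: $104.95
Total deductions = $170.61 + $181.71 + $368.34 + $37.49 + $148.40 + $93.40 + $89.15 + $104.95 = $1,194.05
Net pay = $2,019.01 − $1,194.05 = $824.96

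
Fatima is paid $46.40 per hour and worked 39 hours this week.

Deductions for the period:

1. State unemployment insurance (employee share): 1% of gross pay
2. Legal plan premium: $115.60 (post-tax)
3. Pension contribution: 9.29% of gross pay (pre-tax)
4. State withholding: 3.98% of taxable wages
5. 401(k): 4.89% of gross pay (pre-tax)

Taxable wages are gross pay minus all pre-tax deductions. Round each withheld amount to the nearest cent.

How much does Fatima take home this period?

Gross pay: 39 × $46.40 = $1,809.60
401(k): $1,809.60 × 0.0489 = $88.49
Pension contribution: $1,809.60 × 0.0929 = $168.11
Pre-tax total = $88.49 + $168.11 = $256.60
Taxable wages = $1,809.60 − $256.60 = $1,553.00
State withholding: $1,553.00 × 0.0398 = $61.81
State unemployment insurance (employee share): $1,809.60 × 0.01 = $18.10
Legal plan premium: $115.60
Total deductions = $88.49 + $168.11 + $61.81 + $18.10 + $115.60 = $452.11
Net pay = $1,809.60 − $452.11 = $1,357.49

$1,357.49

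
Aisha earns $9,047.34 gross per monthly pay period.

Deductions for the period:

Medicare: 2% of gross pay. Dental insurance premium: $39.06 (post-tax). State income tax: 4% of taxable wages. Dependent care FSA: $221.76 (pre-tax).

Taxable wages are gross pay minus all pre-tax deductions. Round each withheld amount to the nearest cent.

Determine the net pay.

$8,252.55

Dependent care FSA: $221.76
Taxable wages = $9,047.34 − $221.76 = $8,825.58
State income tax: $8,825.58 × 0.04 = $353.02
Medicare: $9,047.34 × 0.02 = $180.95
Dental insurance premium: $39.06
Total deductions = $221.76 + $353.02 + $180.95 + $39.06 = $794.79
Net pay = $9,047.34 − $794.79 = $8,252.55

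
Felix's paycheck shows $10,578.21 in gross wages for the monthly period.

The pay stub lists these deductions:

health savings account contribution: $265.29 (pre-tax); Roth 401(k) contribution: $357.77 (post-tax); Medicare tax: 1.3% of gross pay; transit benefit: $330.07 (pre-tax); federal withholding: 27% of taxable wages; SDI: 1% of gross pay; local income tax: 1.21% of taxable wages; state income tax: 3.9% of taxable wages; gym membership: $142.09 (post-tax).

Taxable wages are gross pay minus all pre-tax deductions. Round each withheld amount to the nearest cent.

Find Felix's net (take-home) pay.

$6,034.20

Health savings account contribution: $265.29
Transit benefit: $330.07
Pre-tax total = $265.29 + $330.07 = $595.36
Taxable wages = $10,578.21 − $595.36 = $9,982.85
Federal withholding: $9,982.85 × 0.27 = $2,695.37
State income tax: $9,982.85 × 0.039 = $389.33
Local income tax: $9,982.85 × 0.0121 = $120.79
SDI: $10,578.21 × 0.01 = $105.78
Medicare tax: $10,578.21 × 0.013 = $137.52
Gym membership: $142.09
Roth 401(k) contribution: $357.77
Total deductions = $265.29 + $330.07 + $2,695.37 + $389.33 + $120.79 + $105.78 + $137.52 + $142.09 + $357.77 = $4,544.01
Net pay = $10,578.21 − $4,544.01 = $6,034.20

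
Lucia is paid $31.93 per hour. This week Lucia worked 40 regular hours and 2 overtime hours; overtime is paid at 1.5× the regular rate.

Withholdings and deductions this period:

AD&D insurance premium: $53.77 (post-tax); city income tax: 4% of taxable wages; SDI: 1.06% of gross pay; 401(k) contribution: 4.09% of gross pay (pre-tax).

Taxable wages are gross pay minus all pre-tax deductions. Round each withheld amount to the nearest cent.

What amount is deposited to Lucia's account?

$1195.84

Regular pay: 40 × $31.93 = $1277.20
Overtime pay: 2 × $31.93 × 1.5 = $95.79
Gross pay = $1277.20 + $95.79 = $1372.99
401(k) contribution: $1372.99 × 0.0409 = $56.16
Taxable wages = $1372.99 − $56.16 = $1316.83
City income tax: $1316.83 × 0.04 = $52.67
SDI: $1372.99 × 0.0106 = $14.55
AD&D insurance premium: $53.77
Total deductions = $56.16 + $52.67 + $14.55 + $53.77 = $177.15
Net pay = $1372.99 − $177.15 = $1195.84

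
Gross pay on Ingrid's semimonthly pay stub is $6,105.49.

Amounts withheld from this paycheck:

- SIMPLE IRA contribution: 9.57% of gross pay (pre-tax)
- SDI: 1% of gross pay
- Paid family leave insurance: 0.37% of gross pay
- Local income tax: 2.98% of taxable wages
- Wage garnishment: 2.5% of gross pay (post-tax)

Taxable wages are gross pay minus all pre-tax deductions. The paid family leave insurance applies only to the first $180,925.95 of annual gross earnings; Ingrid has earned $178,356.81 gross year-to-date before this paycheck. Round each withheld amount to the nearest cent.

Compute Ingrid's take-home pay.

$5,133.46

SIMPLE IRA contribution: $6,105.49 × 0.0957 = $584.30
Taxable wages = $6,105.49 − $584.30 = $5,521.19
Local income tax: $5,521.19 × 0.0298 = $164.53
Paid family leave insurance: only $180,925.95 − $178,356.81 = $2,569.14 of this check is subject → $2,569.14 × 0.0037 = $9.51
SDI: $6,105.49 × 0.01 = $61.05
Wage garnishment: $6,105.49 × 0.025 = $152.64
Total deductions = $584.30 + $164.53 + $9.51 + $61.05 + $152.64 = $972.03
Net pay = $6,105.49 − $972.03 = $5,133.46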